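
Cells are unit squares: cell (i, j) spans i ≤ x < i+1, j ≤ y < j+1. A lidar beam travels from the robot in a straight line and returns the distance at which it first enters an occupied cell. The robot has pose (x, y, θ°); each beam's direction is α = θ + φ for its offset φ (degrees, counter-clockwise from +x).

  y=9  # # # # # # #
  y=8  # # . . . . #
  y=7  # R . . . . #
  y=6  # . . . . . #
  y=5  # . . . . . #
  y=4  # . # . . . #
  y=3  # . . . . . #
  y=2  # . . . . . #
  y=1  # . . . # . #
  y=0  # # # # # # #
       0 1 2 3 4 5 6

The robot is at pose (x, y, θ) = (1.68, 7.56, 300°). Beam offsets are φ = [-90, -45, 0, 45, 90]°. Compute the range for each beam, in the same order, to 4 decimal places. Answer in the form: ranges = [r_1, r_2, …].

beam 1: φ=-90°, α=210°
  cosα=-0.8660 sinα=-0.5000 | (1,7) | tMaxX 0.7852 tMaxY 1.1200 | tΔX 1.1547 tΔY 2.0000
    t=0.7852 [x] (0,7) — stop
  → r_1 = 0.7852
beam 2: φ=-45°, α=255°
  cosα=-0.2588 sinα=-0.9659 | (1,7) | tMaxX 2.6273 tMaxY 0.5798 | tΔX 3.8637 tΔY 1.0353
    t=0.5798 [y] (1,6)
    t=1.6150 [y] (1,5)
    t=2.6273 [x] (0,5) — stop
  → r_2 = 2.6273
beam 3: φ=0°, α=300°
  cosα=0.5000 sinα=-0.8660 | (1,7) | tMaxX 0.6400 tMaxY 0.6466 | tΔX 2.0000 tΔY 1.1547
    t=0.6400 [x] (2,7)
    t=0.6466 [y] (2,6)
    t=1.8013 [y] (2,5)
    t=2.6400 [x] (3,5)
    t=2.9560 [y] (3,4)
    t=4.1107 [y] (3,3)
    t=4.6400 [x] (4,3)
    t=5.2654 [y] (4,2)
    t=6.4201 [y] (4,1) — stop
  → r_3 = 6.4201
beam 4: φ=45°, α=345°
  cosα=0.9659 sinα=-0.2588 | (1,7) | tMaxX 0.3313 tMaxY 2.1637 | tΔX 1.0353 tΔY 3.8637
    t=0.3313 [x] (2,7)
    t=1.3666 [x] (3,7)
    t=2.1637 [y] (3,6)
    t=2.4018 [x] (4,6)
    t=3.4371 [x] (5,6)
    t=4.4724 [x] (6,6) — stop
  → r_4 = 4.4724
beam 5: φ=90°, α=30°
  cosα=0.8660 sinα=0.5000 | (1,7) | tMaxX 0.3695 tMaxY 0.8800 | tΔX 1.1547 tΔY 2.0000
    t=0.3695 [x] (2,7)
    t=0.8800 [y] (2,8)
    t=1.5242 [x] (3,8)
    t=2.6789 [x] (4,8)
    t=2.8800 [y] (4,9) — stop
  → r_5 = 2.8800

ranges = [0.7852, 2.6273, 6.4201, 4.4724, 2.8800]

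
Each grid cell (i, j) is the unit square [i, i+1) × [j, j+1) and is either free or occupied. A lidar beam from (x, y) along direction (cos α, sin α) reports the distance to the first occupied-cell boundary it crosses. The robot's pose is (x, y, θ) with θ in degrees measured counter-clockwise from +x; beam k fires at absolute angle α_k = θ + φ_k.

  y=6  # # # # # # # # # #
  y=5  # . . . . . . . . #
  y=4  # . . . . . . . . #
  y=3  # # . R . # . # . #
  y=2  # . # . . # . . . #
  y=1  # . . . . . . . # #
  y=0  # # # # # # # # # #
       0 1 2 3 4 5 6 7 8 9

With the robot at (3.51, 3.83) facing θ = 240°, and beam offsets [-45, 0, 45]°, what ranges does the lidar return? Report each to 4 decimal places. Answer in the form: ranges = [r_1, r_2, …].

ranges = [1.5633, 1.0200, 2.9298]

beam 1: φ=-45°, α=195°
  dir = (cos 195°, sin 195°) = (-0.9659, -0.2588); from cell (3,3)
  next x-line at t=0.5280, next y-line at t=3.2069; Δt_x=1.0353, Δt_y=3.8637
    x: enter (2,3) at t=0.5280
    x: enter (1,3) at t=1.5633 ← occupied
  → r_1 = 1.5633
beam 2: φ=0°, α=240°
  dir = (cos 240°, sin 240°) = (-0.5000, -0.8660); from cell (3,3)
  next x-line at t=1.0200, next y-line at t=0.9584; Δt_x=2.0000, Δt_y=1.1547
    y: enter (3,2) at t=0.9584
    x: enter (2,2) at t=1.0200 ← occupied
  → r_2 = 1.0200
beam 3: φ=45°, α=285°
  dir = (cos 285°, sin 285°) = (0.2588, -0.9659); from cell (3,3)
  next x-line at t=1.8932, next y-line at t=0.8593; Δt_x=3.8637, Δt_y=1.0353
    y: enter (3,2) at t=0.8593
    x: enter (4,2) at t=1.8932
    y: enter (4,1) at t=1.8946
    y: enter (4,0) at t=2.9298 ← occupied
  → r_3 = 2.9298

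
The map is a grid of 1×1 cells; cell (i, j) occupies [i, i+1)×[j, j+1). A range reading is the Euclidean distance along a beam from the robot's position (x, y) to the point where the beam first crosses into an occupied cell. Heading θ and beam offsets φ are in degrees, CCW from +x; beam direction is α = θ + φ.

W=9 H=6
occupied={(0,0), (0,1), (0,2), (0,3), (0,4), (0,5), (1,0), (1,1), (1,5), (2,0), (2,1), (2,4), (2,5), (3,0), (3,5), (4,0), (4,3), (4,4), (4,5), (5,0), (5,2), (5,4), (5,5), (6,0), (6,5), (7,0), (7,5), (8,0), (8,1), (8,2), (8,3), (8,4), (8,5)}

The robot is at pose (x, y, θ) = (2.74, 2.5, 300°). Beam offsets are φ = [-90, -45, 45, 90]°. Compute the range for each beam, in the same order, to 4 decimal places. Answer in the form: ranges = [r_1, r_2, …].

beam 1: φ=-90°, α=210°
  cosα=-0.8660 sinα=-0.5000 | (2,2) | tMaxX 0.8545 tMaxY 1.0000 | tΔX 1.1547 tΔY 2.0000
    t=0.8545 [x] (1,2)
    t=1.0000 [y] (1,1) — stop
  → r_1 = 1.0000
beam 2: φ=-45°, α=255°
  cosα=-0.2588 sinα=-0.9659 | (2,2) | tMaxX 2.8591 tMaxY 0.5176 | tΔX 3.8637 tΔY 1.0353
    t=0.5176 [y] (2,1) — stop
  → r_2 = 0.5176
beam 3: φ=45°, α=345°
  cosα=0.9659 sinα=-0.2588 | (2,2) | tMaxX 0.2692 tMaxY 1.9319 | tΔX 1.0353 tΔY 3.8637
    t=0.2692 [x] (3,2)
    t=1.3044 [x] (4,2)
    t=1.9319 [y] (4,1)
    t=2.3397 [x] (5,1)
    t=3.3750 [x] (6,1)
    t=4.4103 [x] (7,1)
    t=5.4456 [x] (8,1) — stop
  → r_3 = 5.4456
beam 4: φ=90°, α=30°
  cosα=0.8660 sinα=0.5000 | (2,2) | tMaxX 0.3002 tMaxY 1.0000 | tΔX 1.1547 tΔY 2.0000
    t=0.3002 [x] (3,2)
    t=1.0000 [y] (3,3)
    t=1.4549 [x] (4,3) — stop
  → r_4 = 1.4549

ranges = [1.0000, 0.5176, 5.4456, 1.4549]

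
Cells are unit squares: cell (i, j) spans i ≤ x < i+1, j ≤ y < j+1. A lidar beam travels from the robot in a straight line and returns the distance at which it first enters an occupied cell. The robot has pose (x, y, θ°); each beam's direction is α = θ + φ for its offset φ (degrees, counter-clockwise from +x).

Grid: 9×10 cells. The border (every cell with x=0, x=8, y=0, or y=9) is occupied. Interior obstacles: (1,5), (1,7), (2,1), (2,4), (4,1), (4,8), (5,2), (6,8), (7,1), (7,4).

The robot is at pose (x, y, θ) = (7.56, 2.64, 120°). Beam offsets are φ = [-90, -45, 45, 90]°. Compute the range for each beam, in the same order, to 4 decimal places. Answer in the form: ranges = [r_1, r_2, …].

ranges = [0.5081, 1.4080, 5.2546, 2.9560]

beam 1: φ=-90°, α=30°
  cosα=0.8660 sinα=0.5000 | (7,2) | tMaxX 0.5081 tMaxY 0.7200 | tΔX 1.1547 tΔY 2.0000
    t=0.5081 [x] (8,2) — stop
  → r_1 = 0.5081
beam 2: φ=-45°, α=75°
  cosα=0.2588 sinα=0.9659 | (7,2) | tMaxX 1.7000 tMaxY 0.3727 | tΔX 3.8637 tΔY 1.0353
    t=0.3727 [y] (7,3)
    t=1.4080 [y] (7,4) — stop
  → r_2 = 1.4080
beam 3: φ=45°, α=165°
  cosα=-0.9659 sinα=0.2588 | (7,2) | tMaxX 0.5798 tMaxY 1.3909 | tΔX 1.0353 tΔY 3.8637
    t=0.5798 [x] (6,2)
    t=1.3909 [y] (6,3)
    t=1.6150 [x] (5,3)
    t=2.6503 [x] (4,3)
    t=3.6856 [x] (3,3)
    t=4.7209 [x] (2,3)
    t=5.2546 [y] (2,4) — stop
  → r_3 = 5.2546
beam 4: φ=90°, α=210°
  cosα=-0.8660 sinα=-0.5000 | (7,2) | tMaxX 0.6466 tMaxY 1.2800 | tΔX 1.1547 tΔY 2.0000
    t=0.6466 [x] (6,2)
    t=1.2800 [y] (6,1)
    t=1.8013 [x] (5,1)
    t=2.9560 [x] (4,1) — stop
  → r_4 = 2.9560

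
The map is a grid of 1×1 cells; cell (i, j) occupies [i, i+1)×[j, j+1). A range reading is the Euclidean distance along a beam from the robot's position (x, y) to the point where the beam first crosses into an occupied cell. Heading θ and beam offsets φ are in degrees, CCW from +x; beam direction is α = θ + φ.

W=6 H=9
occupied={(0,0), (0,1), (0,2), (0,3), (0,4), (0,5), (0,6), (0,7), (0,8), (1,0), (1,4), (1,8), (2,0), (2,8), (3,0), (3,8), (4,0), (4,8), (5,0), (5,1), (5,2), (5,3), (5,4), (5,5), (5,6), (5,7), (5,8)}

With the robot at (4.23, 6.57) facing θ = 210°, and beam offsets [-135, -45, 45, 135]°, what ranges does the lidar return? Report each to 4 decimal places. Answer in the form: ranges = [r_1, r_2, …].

ranges = [1.4804, 3.3439, 5.7665, 0.7972]

beam 1: φ=-135°, α=75°
  direction (0.2588, 0.9659); cell (4,6); t to first gridline: x 2.9751, y 0.4452 (then +3.8637 / +1.0353)
    (4,7) via y @ 0.4452
    (4,8) via y @ 1.4804  # hit
  → r_1 = 1.4804
beam 2: φ=-45°, α=165°
  direction (-0.9659, 0.2588); cell (4,6); t to first gridline: x 0.2381, y 1.6614 (then +1.0353 / +3.8637)
    (3,6) via x @ 0.2381
    (2,6) via x @ 1.2734
    (2,7) via y @ 1.6614
    (1,7) via x @ 2.3087
    (0,7) via x @ 3.3439  # hit
  → r_2 = 3.3439
beam 3: φ=45°, α=255°
  direction (-0.2588, -0.9659); cell (4,6); t to first gridline: x 0.8887, y 0.5901 (then +3.8637 / +1.0353)
    (4,5) via y @ 0.5901
    (3,5) via x @ 0.8887
    (3,4) via y @ 1.6254
    (3,3) via y @ 2.6607
    (3,2) via y @ 3.6959
    (3,1) via y @ 4.7312
    (2,1) via x @ 4.7524
    (2,0) via y @ 5.7665  # hit
  → r_3 = 5.7665
beam 4: φ=135°, α=345°
  direction (0.9659, -0.2588); cell (4,6); t to first gridline: x 0.7972, y 2.2023 (then +1.0353 / +3.8637)
    (5,6) via x @ 0.7972  # hit
  → r_4 = 0.7972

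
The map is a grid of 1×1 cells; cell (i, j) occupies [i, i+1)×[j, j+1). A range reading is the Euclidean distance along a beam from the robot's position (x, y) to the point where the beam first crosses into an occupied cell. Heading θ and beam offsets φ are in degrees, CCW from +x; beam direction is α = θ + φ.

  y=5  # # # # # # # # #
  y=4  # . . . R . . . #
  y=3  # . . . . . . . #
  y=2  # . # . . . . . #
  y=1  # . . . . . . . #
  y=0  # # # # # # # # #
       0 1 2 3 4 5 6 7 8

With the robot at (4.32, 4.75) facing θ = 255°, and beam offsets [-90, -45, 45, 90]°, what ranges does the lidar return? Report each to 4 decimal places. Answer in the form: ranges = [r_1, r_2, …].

beam 1: φ=-90°, α=165°
  direction (-0.9659, 0.2588); cell (4,4); t to first gridline: x 0.3313, y 0.9659 (then +1.0353 / +3.8637)
    (3,4) via x @ 0.3313
    (3,5) via y @ 0.9659  # hit
  → r_1 = 0.9659
beam 2: φ=-45°, α=210°
  direction (-0.8660, -0.5000); cell (4,4); t to first gridline: x 0.3695, y 1.5000 (then +1.1547 / +2.0000)
    (3,4) via x @ 0.3695
    (3,3) via y @ 1.5000
    (2,3) via x @ 1.5242
    (1,3) via x @ 2.6789
    (1,2) via y @ 3.5000
    (0,2) via x @ 3.8336  # hit
  → r_2 = 3.8336
beam 3: φ=45°, α=300°
  direction (0.5000, -0.8660); cell (4,4); t to first gridline: x 1.3600, y 0.8660 (then +2.0000 / +1.1547)
    (4,3) via y @ 0.8660
    (5,3) via x @ 1.3600
    (5,2) via y @ 2.0207
    (5,1) via y @ 3.1754
    (6,1) via x @ 3.3600
    (6,0) via y @ 4.3301  # hit
  → r_3 = 4.3301
beam 4: φ=90°, α=345°
  direction (0.9659, -0.2588); cell (4,4); t to first gridline: x 0.7040, y 2.8978 (then +1.0353 / +3.8637)
    (5,4) via x @ 0.7040
    (6,4) via x @ 1.7393
    (7,4) via x @ 2.7745
    (7,3) via y @ 2.8978
    (8,3) via x @ 3.8098  # hit
  → r_4 = 3.8098

ranges = [0.9659, 3.8336, 4.3301, 3.8098]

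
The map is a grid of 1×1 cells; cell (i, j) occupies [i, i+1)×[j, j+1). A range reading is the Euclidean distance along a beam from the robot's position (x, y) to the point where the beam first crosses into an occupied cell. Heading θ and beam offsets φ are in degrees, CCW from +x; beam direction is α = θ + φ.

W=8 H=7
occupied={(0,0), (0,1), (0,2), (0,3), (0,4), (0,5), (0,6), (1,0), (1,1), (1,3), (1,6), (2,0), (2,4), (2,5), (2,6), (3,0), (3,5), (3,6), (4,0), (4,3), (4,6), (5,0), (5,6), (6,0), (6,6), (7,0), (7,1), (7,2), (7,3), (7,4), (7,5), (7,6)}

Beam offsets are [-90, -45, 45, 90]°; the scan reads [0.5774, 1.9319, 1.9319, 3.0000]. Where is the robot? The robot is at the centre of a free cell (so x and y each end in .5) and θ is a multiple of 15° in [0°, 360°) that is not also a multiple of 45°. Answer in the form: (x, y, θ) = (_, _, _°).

(x, y, θ) = (6.5, 2.5, 120°)

Candidates: 24 free-cell centres × 16 headings = 384 poses. Raycast each; keep the one whose scan matches to 4 dp.
  (5.5, 5.5, 300°): beam 1 = 2.8868 ≠ 0.5774 ✗
  (1.5, 4.5, 15°): beam 1 = 0.5176 ≠ 0.5774 ✗
  (5.5, 3.5, 120°): beam 1 = 1.7321 ≠ 0.5774 ✗
  …
  (6.5, 2.5, 120°): r_1=0.5774, r_2=1.9319, r_3=1.9319, r_4=3.0000 — all match ✓
Only this pose fits every beam.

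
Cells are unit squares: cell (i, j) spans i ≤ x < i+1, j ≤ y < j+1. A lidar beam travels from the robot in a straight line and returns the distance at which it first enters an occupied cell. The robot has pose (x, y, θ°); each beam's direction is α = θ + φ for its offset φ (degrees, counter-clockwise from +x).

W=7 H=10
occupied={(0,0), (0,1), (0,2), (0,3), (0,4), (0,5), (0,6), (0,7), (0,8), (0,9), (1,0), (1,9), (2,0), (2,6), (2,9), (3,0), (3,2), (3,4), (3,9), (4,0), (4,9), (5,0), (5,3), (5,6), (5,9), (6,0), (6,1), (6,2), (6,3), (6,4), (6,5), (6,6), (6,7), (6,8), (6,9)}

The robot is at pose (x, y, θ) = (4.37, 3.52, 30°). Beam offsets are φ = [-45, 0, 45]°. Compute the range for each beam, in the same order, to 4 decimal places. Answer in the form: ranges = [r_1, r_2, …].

ranges = [0.6522, 0.7275, 2.5675]

beam 1: φ=-45°, α=345°
  d=(0.9659,-0.2588)  start (4,3)  tX=0.6522 tY=2.0091  stride 1/|dx|=1.0353 1/|dy|=3.8637
    cross x-line → (5,3), t=0.6522 (wall)
  → r_1 = 0.6522
beam 2: φ=0°, α=30°
  d=(0.8660,0.5000)  start (4,3)  tX=0.7275 tY=0.9600  stride 1/|dx|=1.1547 1/|dy|=2.0000
    cross x-line → (5,3), t=0.7275 (wall)
  → r_2 = 0.7275
beam 3: φ=45°, α=75°
  d=(0.2588,0.9659)  start (4,3)  tX=2.4341 tY=0.4969  stride 1/|dx|=3.8637 1/|dy|=1.0353
    cross y-line → (4,4), t=0.4969
    cross y-line → (4,5), t=1.5322
    cross x-line → (5,5), t=2.4341
    cross y-line → (5,6), t=2.5675 (wall)
  → r_3 = 2.5675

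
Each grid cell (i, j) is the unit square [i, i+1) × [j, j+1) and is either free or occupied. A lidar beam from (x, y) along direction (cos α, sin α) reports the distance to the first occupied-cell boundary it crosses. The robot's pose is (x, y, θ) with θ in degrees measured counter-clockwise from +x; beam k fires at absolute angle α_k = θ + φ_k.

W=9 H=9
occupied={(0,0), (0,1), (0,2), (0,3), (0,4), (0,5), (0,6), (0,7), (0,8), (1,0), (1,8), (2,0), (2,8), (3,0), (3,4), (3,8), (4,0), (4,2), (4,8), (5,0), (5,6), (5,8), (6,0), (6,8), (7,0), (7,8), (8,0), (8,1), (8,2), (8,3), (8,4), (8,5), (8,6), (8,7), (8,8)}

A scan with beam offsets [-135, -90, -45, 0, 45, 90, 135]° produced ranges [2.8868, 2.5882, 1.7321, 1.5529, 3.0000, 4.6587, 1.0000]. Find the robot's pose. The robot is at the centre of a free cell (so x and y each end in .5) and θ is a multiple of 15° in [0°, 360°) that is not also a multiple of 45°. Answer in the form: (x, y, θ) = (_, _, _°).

(x, y, θ) = (2.5, 5.5, 195°)

The pose lattice has 46·16 = 736 candidates. Test each by forward raycasting.
  (6.5, 5.5, 300°): beam 1 = 5.6940 ≠ 2.8868 ✗
  (6.5, 4.5, 120°): beam 1 = 1.5529 ≠ 2.8868 ✗
  (2.5, 5.5, 105°): beam 1 = 1.0000 ≠ 2.8868 ✗
  (2.5, 5.5, 60°): beam 1 = 4.6587 ≠ 2.8868 ✗
  …
  (2.5, 5.5, 195°): r_1=2.8868, r_2=2.5882, r_3=1.7321, r_4=1.5529, r_5=3.0000, r_6=4.6587, r_7=1.0000 — all match ✓
No second candidate reproduces the full scan.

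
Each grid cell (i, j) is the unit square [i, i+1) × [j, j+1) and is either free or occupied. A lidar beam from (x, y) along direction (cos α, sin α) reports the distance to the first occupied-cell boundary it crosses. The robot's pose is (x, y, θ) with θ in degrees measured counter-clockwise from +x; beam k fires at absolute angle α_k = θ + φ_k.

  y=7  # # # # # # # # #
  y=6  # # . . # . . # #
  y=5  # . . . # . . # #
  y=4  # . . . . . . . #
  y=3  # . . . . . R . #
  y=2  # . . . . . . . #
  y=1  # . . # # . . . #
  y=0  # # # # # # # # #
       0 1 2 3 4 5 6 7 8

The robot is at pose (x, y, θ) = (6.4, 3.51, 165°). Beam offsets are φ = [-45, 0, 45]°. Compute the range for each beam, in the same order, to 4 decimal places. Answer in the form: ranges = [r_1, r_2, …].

beam 1: φ=-45°, α=120°
  cosα=-0.5000 sinα=0.8660 | (6,3) | tMaxX 0.8000 tMaxY 0.5658 | tΔX 2.0000 tΔY 1.1547
    t=0.5658 [y] (6,4)
    t=0.8000 [x] (5,4)
    t=1.7205 [y] (5,5)
    t=2.8000 [x] (4,5) — stop
  → r_1 = 2.8000
beam 2: φ=0°, α=165°
  cosα=-0.9659 sinα=0.2588 | (6,3) | tMaxX 0.4141 tMaxY 1.8932 | tΔX 1.0353 tΔY 3.8637
    t=0.4141 [x] (5,3)
    t=1.4494 [x] (4,3)
    t=1.8932 [y] (4,4)
    t=2.4847 [x] (3,4)
    t=3.5199 [x] (2,4)
    t=4.5552 [x] (1,4)
    t=5.5905 [x] (0,4) — stop
  → r_2 = 5.5905
beam 3: φ=45°, α=210°
  cosα=-0.8660 sinα=-0.5000 | (6,3) | tMaxX 0.4619 tMaxY 1.0200 | tΔX 1.1547 tΔY 2.0000
    t=0.4619 [x] (5,3)
    t=1.0200 [y] (5,2)
    t=1.6166 [x] (4,2)
    t=2.7713 [x] (3,2)
    t=3.0200 [y] (3,1) — stop
  → r_3 = 3.0200

ranges = [2.8000, 5.5905, 3.0200]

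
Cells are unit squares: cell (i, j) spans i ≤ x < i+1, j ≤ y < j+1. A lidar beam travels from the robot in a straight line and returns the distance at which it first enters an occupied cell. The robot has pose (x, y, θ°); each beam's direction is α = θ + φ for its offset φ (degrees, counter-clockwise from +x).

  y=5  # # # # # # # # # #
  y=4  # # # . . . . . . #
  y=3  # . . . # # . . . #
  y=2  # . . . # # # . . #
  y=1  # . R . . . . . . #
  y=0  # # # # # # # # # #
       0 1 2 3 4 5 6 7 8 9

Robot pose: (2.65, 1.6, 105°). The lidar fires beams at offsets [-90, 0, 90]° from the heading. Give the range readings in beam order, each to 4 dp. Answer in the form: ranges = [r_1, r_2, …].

ranges = [1.5455, 2.4847, 1.7082]

beam 1: φ=-90°, α=15°
  dir = (cos 15°, sin 15°) = (0.9659, 0.2588); from cell (2,1)
  next x-line at t=0.3623, next y-line at t=1.5455; Δt_x=1.0353, Δt_y=3.8637
    x: enter (3,1) at t=0.3623
    x: enter (4,1) at t=1.3976
    y: enter (4,2) at t=1.5455 ← occupied
  → r_1 = 1.5455
beam 2: φ=0°, α=105°
  dir = (cos 105°, sin 105°) = (-0.2588, 0.9659); from cell (2,1)
  next x-line at t=2.5114, next y-line at t=0.4141; Δt_x=3.8637, Δt_y=1.0353
    y: enter (2,2) at t=0.4141
    y: enter (2,3) at t=1.4494
    y: enter (2,4) at t=2.4847 ← occupied
  → r_2 = 2.4847
beam 3: φ=90°, α=195°
  dir = (cos 195°, sin 195°) = (-0.9659, -0.2588); from cell (2,1)
  next x-line at t=0.6729, next y-line at t=2.3182; Δt_x=1.0353, Δt_y=3.8637
    x: enter (1,1) at t=0.6729
    x: enter (0,1) at t=1.7082 ← occupied
  → r_3 = 1.7082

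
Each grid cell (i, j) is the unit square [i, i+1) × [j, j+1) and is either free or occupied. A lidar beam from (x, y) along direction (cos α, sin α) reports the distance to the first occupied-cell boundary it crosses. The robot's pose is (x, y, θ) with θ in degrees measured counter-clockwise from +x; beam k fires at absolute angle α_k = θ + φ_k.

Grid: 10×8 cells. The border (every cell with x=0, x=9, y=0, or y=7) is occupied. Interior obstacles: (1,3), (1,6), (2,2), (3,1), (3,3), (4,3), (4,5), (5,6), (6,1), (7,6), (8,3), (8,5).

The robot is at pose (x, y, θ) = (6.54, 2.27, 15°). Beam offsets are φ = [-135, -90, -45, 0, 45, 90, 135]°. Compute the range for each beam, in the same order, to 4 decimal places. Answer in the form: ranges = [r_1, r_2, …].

ranges = [0.3118, 0.2795, 2.5400, 2.5468, 3.1523, 3.8616, 1.7782]

beam 1: φ=-135°, α=240°
  direction (-0.5000, -0.8660); cell (6,2); t to first gridline: x 1.0800, y 0.3118 (then +2.0000 / +1.1547)
    (6,1) via y @ 0.3118  # hit
  → r_1 = 0.3118
beam 2: φ=-90°, α=285°
  direction (0.2588, -0.9659); cell (6,2); t to first gridline: x 1.7773, y 0.2795 (then +3.8637 / +1.0353)
    (6,1) via y @ 0.2795  # hit
  → r_2 = 0.2795
beam 3: φ=-45°, α=330°
  direction (0.8660, -0.5000); cell (6,2); t to first gridline: x 0.5312, y 0.5400 (then +1.1547 / +2.0000)
    (7,2) via x @ 0.5312
    (7,1) via y @ 0.5400
    (8,1) via x @ 1.6859
    (8,0) via y @ 2.5400  # hit
  → r_3 = 2.5400
beam 4: φ=0°, α=15°
  direction (0.9659, 0.2588); cell (6,2); t to first gridline: x 0.4762, y 2.8205 (then +1.0353 / +3.8637)
    (7,2) via x @ 0.4762
    (8,2) via x @ 1.5115
    (9,2) via x @ 2.5468  # hit
  → r_4 = 2.5468
beam 5: φ=45°, α=60°
  direction (0.5000, 0.8660); cell (6,2); t to first gridline: x 0.9200, y 0.8429 (then +2.0000 / +1.1547)
    (6,3) via y @ 0.8429
    (7,3) via x @ 0.9200
    (7,4) via y @ 1.9976
    (8,4) via x @ 2.9200
    (8,5) via y @ 3.1523  # hit
  → r_5 = 3.1523
beam 6: φ=90°, α=105°
  direction (-0.2588, 0.9659); cell (6,2); t to first gridline: x 2.0864, y 0.7558 (then +3.8637 / +1.0353)
    (6,3) via y @ 0.7558
    (6,4) via y @ 1.7910
    (5,4) via x @ 2.0864
    (5,5) via y @ 2.8263
    (5,6) via y @ 3.8616  # hit
  → r_6 = 3.8616
beam 7: φ=135°, α=150°
  direction (-0.8660, 0.5000); cell (6,2); t to first gridline: x 0.6235, y 1.4600 (then +1.1547 / +2.0000)
    (5,2) via x @ 0.6235
    (5,3) via y @ 1.4600
    (4,3) via x @ 1.7782  # hit
  → r_7 = 1.7782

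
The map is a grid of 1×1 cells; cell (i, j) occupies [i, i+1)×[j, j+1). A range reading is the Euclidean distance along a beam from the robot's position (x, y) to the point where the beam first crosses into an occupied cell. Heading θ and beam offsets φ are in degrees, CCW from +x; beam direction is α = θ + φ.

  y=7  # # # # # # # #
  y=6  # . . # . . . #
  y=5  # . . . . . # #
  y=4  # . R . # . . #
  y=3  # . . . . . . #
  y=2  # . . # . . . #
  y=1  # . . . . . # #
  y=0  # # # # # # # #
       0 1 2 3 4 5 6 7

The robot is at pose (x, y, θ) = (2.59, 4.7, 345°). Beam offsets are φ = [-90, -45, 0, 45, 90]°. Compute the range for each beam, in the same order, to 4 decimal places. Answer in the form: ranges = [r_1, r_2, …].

beam 1: φ=-90°, α=255°
  cosα=-0.2588 sinα=-0.9659 | (2,4) | tMaxX 2.2796 tMaxY 0.7247 | tΔX 3.8637 tΔY 1.0353
    t=0.7247 [y] (2,3)
    t=1.7600 [y] (2,2)
    t=2.2796 [x] (1,2)
    t=2.7952 [y] (1,1)
    t=3.8305 [y] (1,0) — stop
  → r_1 = 3.8305
beam 2: φ=-45°, α=300°
  cosα=0.5000 sinα=-0.8660 | (2,4) | tMaxX 0.8200 tMaxY 0.8083 | tΔX 2.0000 tΔY 1.1547
    t=0.8083 [y] (2,3)
    t=0.8200 [x] (3,3)
    t=1.9630 [y] (3,2) — stop
  → r_2 = 1.9630
beam 3: φ=0°, α=345°
  cosα=0.9659 sinα=-0.2588 | (2,4) | tMaxX 0.4245 tMaxY 2.7046 | tΔX 1.0353 tΔY 3.8637
    t=0.4245 [x] (3,4)
    t=1.4597 [x] (4,4) — stop
  → r_3 = 1.4597
beam 4: φ=45°, α=30°
  cosα=0.8660 sinα=0.5000 | (2,4) | tMaxX 0.4734 tMaxY 0.6000 | tΔX 1.1547 tΔY 2.0000
    t=0.4734 [x] (3,4)
    t=0.6000 [y] (3,5)
    t=1.6281 [x] (4,5)
    t=2.6000 [y] (4,6)
    t=2.7828 [x] (5,6)
    t=3.9375 [x] (6,6)
    t=4.6000 [y] (6,7) — stop
  → r_4 = 4.6000
beam 5: φ=90°, α=75°
  cosα=0.2588 sinα=0.9659 | (2,4) | tMaxX 1.5841 tMaxY 0.3106 | tΔX 3.8637 tΔY 1.0353
    t=0.3106 [y] (2,5)
    t=1.3459 [y] (2,6)
    t=1.5841 [x] (3,6) — stop
  → r_5 = 1.5841

ranges = [3.8305, 1.9630, 1.4597, 4.6000, 1.5841]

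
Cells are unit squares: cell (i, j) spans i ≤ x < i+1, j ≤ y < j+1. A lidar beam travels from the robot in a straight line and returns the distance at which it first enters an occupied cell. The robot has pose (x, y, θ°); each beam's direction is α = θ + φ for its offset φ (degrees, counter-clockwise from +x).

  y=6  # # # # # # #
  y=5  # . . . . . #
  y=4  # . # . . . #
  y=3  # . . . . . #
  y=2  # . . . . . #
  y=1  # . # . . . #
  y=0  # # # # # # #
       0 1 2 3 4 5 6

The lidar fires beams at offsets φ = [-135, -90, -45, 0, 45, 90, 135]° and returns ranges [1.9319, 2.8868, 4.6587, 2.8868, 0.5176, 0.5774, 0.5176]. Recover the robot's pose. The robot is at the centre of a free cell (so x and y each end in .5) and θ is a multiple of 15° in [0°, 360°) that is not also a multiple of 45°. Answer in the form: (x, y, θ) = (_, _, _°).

Candidates: 23 free-cell centres × 16 headings = 368 poses. Raycast each; keep the one whose scan matches to 4 dp.
  (3.5, 1.5, 195°): beam 1 = 5.0000 ≠ 1.9319 ✗
  (4.5, 1.5, 150°): beam 1 = 1.5529 ≠ 1.9319 ✗
  (2.5, 5.5, 75°): beam 1 = 0.5774 ≠ 1.9319 ✗
  (5.5, 4.5, 195°): beam 1 = 1.0000 ≠ 1.9319 ✗
  (5.5, 5.5, 195°): beam 1 = 0.5774 ≠ 1.9319 ✗
  …
  (3.5, 1.5, 120°): r_1=1.9319, r_2=2.8868, r_3=4.6587, r_4=2.8868, r_5=0.5176, r_6=0.5774, r_7=0.5176 — all match ✓
Only this pose fits every beam.

(x, y, θ) = (3.5, 1.5, 120°)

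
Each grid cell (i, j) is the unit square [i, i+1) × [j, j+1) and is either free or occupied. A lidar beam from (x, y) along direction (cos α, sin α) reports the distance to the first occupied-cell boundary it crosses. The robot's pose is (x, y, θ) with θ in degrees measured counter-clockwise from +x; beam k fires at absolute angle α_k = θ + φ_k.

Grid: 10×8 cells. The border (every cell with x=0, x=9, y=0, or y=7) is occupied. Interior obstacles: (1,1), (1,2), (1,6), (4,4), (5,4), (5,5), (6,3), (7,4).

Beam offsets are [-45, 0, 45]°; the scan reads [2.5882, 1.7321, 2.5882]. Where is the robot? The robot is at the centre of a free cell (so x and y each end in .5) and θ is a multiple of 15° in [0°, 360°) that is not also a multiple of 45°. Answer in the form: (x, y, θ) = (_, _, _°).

Candidates: 40 free-cell centres × 16 headings = 640 poses. Raycast each; keep the one whose scan matches to 4 dp.
  (3.5, 2.5, 195°): beam 1 = 2.8868 ≠ 2.5882 ✗
  (8.5, 3.5, 300°): beam 2 = 1.0000 ≠ 1.7321 ✗
  (2.5, 2.5, 15°): beam 1 = 3.0000 ≠ 2.5882 ✗
  (7.5, 5.5, 240°): beam 1 = 1.5529 ≠ 2.5882 ✗
  …
  (3.5, 3.5, 210°): r_1=2.5882, r_2=1.7321, r_3=2.5882 — all match ✓
No second candidate reproduces the full scan.

(x, y, θ) = (3.5, 3.5, 210°)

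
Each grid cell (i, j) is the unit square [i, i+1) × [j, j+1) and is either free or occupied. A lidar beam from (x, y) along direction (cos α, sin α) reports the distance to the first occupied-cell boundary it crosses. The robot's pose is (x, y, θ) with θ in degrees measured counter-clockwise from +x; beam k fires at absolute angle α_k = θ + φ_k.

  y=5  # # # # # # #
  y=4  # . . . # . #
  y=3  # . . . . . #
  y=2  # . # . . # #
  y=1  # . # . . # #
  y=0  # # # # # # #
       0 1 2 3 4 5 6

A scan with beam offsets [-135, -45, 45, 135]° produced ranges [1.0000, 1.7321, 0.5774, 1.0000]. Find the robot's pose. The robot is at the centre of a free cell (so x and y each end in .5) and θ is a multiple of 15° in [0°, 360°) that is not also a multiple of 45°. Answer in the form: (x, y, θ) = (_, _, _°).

(x, y, θ) = (1.5, 3.5, 105°)

The pose lattice has 15·16 = 240 candidates. Test each by forward raycasting.
  (3.5, 4.5, 255°): beam 1 = 0.5774 ≠ 1.0000 ✗
  (1.5, 3.5, 150°): beam 1 = 2.5882 ≠ 1.0000 ✗
  (4.5, 1.5, 195°): beam 4 = 0.5774 ≠ 1.0000 ✗
  …
  (1.5, 3.5, 105°): r_1=1.0000, r_2=1.7321, r_3=0.5774, r_4=1.0000 — all match ✓
Unique over the lattice → pose = (1.5, 3.5, 105°).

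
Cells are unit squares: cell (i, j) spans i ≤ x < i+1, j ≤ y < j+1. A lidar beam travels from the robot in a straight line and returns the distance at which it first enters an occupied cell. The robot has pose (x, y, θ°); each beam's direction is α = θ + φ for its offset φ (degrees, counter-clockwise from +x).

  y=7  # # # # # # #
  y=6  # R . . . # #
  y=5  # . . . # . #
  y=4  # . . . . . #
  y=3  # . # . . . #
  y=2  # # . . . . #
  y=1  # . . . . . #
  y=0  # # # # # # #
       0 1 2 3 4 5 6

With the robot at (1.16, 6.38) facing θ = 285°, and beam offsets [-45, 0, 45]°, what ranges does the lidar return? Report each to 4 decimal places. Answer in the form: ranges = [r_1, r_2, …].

beam 1: φ=-45°, α=240°
  d=(-0.5000,-0.8660)  start (1,6)  tX=0.3200 tY=0.4388  stride 1/|dx|=2.0000 1/|dy|=1.1547
    cross x-line → (0,6), t=0.3200 (wall)
  → r_1 = 0.3200
beam 2: φ=0°, α=285°
  d=(0.2588,-0.9659)  start (1,6)  tX=3.2455 tY=0.3934  stride 1/|dx|=3.8637 1/|dy|=1.0353
    cross y-line → (1,5), t=0.3934
    cross y-line → (1,4), t=1.4287
    cross y-line → (1,3), t=2.4640
    cross x-line → (2,3), t=3.2455 (wall)
  → r_2 = 3.2455
beam 3: φ=45°, α=330°
  d=(0.8660,-0.5000)  start (1,6)  tX=0.9699 tY=0.7600  stride 1/|dx|=1.1547 1/|dy|=2.0000
    cross y-line → (1,5), t=0.7600
    cross x-line → (2,5), t=0.9699
    cross x-line → (3,5), t=2.1246
    cross y-line → (3,4), t=2.7600
    cross x-line → (4,4), t=3.2793
    cross x-line → (5,4), t=4.4341
    cross y-line → (5,3), t=4.7600
    cross x-line → (6,3), t=5.5888 (wall)
  → r_3 = 5.5888

ranges = [0.3200, 3.2455, 5.5888]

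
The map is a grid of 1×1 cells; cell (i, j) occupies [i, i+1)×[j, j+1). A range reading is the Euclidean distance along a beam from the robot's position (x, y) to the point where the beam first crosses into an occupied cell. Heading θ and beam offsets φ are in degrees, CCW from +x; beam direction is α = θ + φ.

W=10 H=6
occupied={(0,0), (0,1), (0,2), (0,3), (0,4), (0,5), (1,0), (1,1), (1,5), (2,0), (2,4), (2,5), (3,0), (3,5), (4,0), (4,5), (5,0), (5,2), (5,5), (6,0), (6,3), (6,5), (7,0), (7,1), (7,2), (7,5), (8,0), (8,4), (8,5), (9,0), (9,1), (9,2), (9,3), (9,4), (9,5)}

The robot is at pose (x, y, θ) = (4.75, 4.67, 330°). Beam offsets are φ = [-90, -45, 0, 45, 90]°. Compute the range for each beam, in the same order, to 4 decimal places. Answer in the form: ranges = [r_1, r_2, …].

ranges = [4.2378, 1.7289, 1.4434, 1.2750, 0.3811]

beam 1: φ=-90°, α=240°
  direction (-0.5000, -0.8660); cell (4,4); t to first gridline: x 1.5000, y 0.7736 (then +2.0000 / +1.1547)
    (4,3) via y @ 0.7736
    (3,3) via x @ 1.5000
    (3,2) via y @ 1.9283
    (3,1) via y @ 3.0831
    (2,1) via x @ 3.5000
    (2,0) via y @ 4.2378  # hit
  → r_1 = 4.2378
beam 2: φ=-45°, α=285°
  direction (0.2588, -0.9659); cell (4,4); t to first gridline: x 0.9659, y 0.6936 (then +3.8637 / +1.0353)
    (4,3) via y @ 0.6936
    (5,3) via x @ 0.9659
    (5,2) via y @ 1.7289  # hit
  → r_2 = 1.7289
beam 3: φ=0°, α=330°
  direction (0.8660, -0.5000); cell (4,4); t to first gridline: x 0.2887, y 1.3400 (then +1.1547 / +2.0000)
    (5,4) via x @ 0.2887
    (5,3) via y @ 1.3400
    (6,3) via x @ 1.4434  # hit
  → r_3 = 1.4434
beam 4: φ=45°, α=15°
  direction (0.9659, 0.2588); cell (4,4); t to first gridline: x 0.2588, y 1.2750 (then +1.0353 / +3.8637)
    (5,4) via x @ 0.2588
    (5,5) via y @ 1.2750  # hit
  → r_4 = 1.2750
beam 5: φ=90°, α=60°
  direction (0.5000, 0.8660); cell (4,4); t to first gridline: x 0.5000, y 0.3811 (then +2.0000 / +1.1547)
    (4,5) via y @ 0.3811  # hit
  → r_5 = 0.3811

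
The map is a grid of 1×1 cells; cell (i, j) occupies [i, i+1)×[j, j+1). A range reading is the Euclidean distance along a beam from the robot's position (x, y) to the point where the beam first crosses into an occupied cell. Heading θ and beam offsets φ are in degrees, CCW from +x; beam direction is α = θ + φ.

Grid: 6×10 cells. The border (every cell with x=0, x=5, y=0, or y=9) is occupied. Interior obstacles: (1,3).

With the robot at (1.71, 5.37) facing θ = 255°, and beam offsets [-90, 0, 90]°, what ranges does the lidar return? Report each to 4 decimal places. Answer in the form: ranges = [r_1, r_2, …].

beam 1: φ=-90°, α=165°
  d=(-0.9659,0.2588)  start (1,5)  tX=0.7350 tY=2.4341  stride 1/|dx|=1.0353 1/|dy|=3.8637
    cross x-line → (0,5), t=0.7350 (wall)
  → r_1 = 0.7350
beam 2: φ=0°, α=255°
  d=(-0.2588,-0.9659)  start (1,5)  tX=2.7432 tY=0.3831  stride 1/|dx|=3.8637 1/|dy|=1.0353
    cross y-line → (1,4), t=0.3831
    cross y-line → (1,3), t=1.4183 (wall)
  → r_2 = 1.4183
beam 3: φ=90°, α=345°
  d=(0.9659,-0.2588)  start (1,5)  tX=0.3002 tY=1.4296  stride 1/|dx|=1.0353 1/|dy|=3.8637
    cross x-line → (2,5), t=0.3002
    cross x-line → (3,5), t=1.3355
    cross y-line → (3,4), t=1.4296
    cross x-line → (4,4), t=2.3708
    cross x-line → (5,4), t=3.4061 (wall)
  → r_3 = 3.4061

ranges = [0.7350, 1.4183, 3.4061]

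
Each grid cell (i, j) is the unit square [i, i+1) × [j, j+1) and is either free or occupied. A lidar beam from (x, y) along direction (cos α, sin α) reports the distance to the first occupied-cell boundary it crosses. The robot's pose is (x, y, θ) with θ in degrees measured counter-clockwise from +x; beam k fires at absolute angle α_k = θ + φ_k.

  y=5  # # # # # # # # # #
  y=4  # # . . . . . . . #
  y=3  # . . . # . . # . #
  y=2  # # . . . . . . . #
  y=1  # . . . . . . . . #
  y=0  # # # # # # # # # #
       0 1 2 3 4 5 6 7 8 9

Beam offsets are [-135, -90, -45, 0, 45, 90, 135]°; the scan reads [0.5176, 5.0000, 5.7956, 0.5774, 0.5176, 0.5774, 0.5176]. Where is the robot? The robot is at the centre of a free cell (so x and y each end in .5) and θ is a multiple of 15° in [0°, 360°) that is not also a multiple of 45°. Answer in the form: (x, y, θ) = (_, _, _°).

(x, y, θ) = (1.5, 3.5, 60°)

Enumerate (i+0.5, j+0.5, θ) over the 28 free cells and 16 admissible headings. For each, cast all 7 beams and compare to the given ranges.
  (7.5, 4.5, 30°): beam 2 = 0.5774 ≠ 5.0000 ✗
  (8.5, 2.5, 105°): beam 1 = 0.5774 ≠ 0.5176 ✗
  (8.5, 3.5, 285°): beam 1 = 0.5774 ≠ 0.5176 ✗
  (5.5, 1.5, 75°): beam 1 = 0.5774 ≠ 0.5176 ✗
  (4.5, 4.5, 285°): beam 1 = 1.0000 ≠ 0.5176 ✗
  …
  (1.5, 3.5, 60°): r_1=0.5176, r_2=5.0000, r_3=5.7956, r_4=0.5774, r_5=0.5176, r_6=0.5774, r_7=0.5176 — all match ✓
Only this pose fits every beam.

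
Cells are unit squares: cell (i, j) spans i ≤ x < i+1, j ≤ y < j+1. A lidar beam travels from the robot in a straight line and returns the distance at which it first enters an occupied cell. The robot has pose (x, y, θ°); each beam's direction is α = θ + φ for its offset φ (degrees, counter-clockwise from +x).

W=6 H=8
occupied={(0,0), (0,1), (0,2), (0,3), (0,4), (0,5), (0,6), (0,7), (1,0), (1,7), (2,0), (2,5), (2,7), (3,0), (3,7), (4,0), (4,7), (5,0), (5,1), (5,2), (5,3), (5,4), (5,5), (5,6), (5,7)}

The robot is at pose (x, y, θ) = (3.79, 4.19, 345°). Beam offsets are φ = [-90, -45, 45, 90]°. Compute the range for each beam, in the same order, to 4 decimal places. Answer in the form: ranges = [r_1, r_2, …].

beam 1: φ=-90°, α=255°
  cosα=-0.2588 sinα=-0.9659 | (3,4) | tMaxX 3.0523 tMaxY 0.1967 | tΔX 3.8637 tΔY 1.0353
    t=0.1967 [y] (3,3)
    t=1.2320 [y] (3,2)
    t=2.2673 [y] (3,1)
    t=3.0523 [x] (2,1)
    t=3.3025 [y] (2,0) — stop
  → r_1 = 3.3025
beam 2: φ=-45°, α=300°
  cosα=0.5000 sinα=-0.8660 | (3,4) | tMaxX 0.4200 tMaxY 0.2194 | tΔX 2.0000 tΔY 1.1547
    t=0.2194 [y] (3,3)
    t=0.4200 [x] (4,3)
    t=1.3741 [y] (4,2)
    t=2.4200 [x] (5,2) — stop
  → r_2 = 2.4200
beam 3: φ=45°, α=30°
  cosα=0.8660 sinα=0.5000 | (3,4) | tMaxX 0.2425 tMaxY 1.6200 | tΔX 1.1547 tΔY 2.0000
    t=0.2425 [x] (4,4)
    t=1.3972 [x] (5,4) — stop
  → r_3 = 1.3972
beam 4: φ=90°, α=75°
  cosα=0.2588 sinα=0.9659 | (3,4) | tMaxX 0.8114 tMaxY 0.8386 | tΔX 3.8637 tΔY 1.0353
    t=0.8114 [x] (4,4)
    t=0.8386 [y] (4,5)
    t=1.8738 [y] (4,6)
    t=2.9091 [y] (4,7) — stop
  → r_4 = 2.9091

ranges = [3.3025, 2.4200, 1.3972, 2.9091]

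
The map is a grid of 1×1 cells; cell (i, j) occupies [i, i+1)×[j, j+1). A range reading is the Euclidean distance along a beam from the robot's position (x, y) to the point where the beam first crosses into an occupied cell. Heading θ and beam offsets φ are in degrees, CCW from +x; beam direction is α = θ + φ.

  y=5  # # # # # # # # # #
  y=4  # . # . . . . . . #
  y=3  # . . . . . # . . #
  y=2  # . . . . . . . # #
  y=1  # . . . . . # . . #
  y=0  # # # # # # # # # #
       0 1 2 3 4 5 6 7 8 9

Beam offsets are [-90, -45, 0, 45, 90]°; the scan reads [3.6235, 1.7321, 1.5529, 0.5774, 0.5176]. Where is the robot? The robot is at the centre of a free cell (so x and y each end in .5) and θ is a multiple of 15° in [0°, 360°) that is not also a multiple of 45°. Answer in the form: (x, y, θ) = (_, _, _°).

(x, y, θ) = (2.5, 1.5, 195°)

Enumerate (i+0.5, j+0.5, θ) over the 28 free cells and 16 admissible headings. For each, cast all 5 beams and compare to the given ranges.
  (1.5, 2.5, 15°): beam 1 = 1.5529 ≠ 3.6235 ✗
  (7.5, 1.5, 240°): beam 1 = 0.5774 ≠ 3.6235 ✗
  (4.5, 2.5, 210°): beam 1 = 2.8868 ≠ 3.6235 ✗
  (4.5, 1.5, 75°): beam 1 = 1.5529 ≠ 3.6235 ✗
  …
  (2.5, 1.5, 195°): r_1=3.6235, r_2=1.7321, r_3=1.5529, r_4=0.5774, r_5=0.5176 — all match ✓
Only this pose fits every beam.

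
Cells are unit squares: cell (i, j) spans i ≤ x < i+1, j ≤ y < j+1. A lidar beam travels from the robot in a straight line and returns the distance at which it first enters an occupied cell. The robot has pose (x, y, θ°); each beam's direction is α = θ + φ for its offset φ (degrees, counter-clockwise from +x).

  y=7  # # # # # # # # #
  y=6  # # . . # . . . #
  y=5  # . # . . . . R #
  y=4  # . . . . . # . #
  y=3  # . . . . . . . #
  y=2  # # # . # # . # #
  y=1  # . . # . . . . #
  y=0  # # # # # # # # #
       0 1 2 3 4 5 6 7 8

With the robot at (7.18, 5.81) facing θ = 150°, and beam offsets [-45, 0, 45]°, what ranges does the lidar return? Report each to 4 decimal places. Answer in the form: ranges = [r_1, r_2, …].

ranges = [1.2320, 2.3800, 6.3980]

beam 1: φ=-45°, α=105°
  d=(-0.2588,0.9659)  start (7,5)  tX=0.6955 tY=0.1967  stride 1/|dx|=3.8637 1/|dy|=1.0353
    cross y-line → (7,6), t=0.1967
    cross x-line → (6,6), t=0.6955
    cross y-line → (6,7), t=1.2320 (wall)
  → r_1 = 1.2320
beam 2: φ=0°, α=150°
  d=(-0.8660,0.5000)  start (7,5)  tX=0.2078 tY=0.3800  stride 1/|dx|=1.1547 1/|dy|=2.0000
    cross x-line → (6,5), t=0.2078
    cross y-line → (6,6), t=0.3800
    cross x-line → (5,6), t=1.3625
    cross y-line → (5,7), t=2.3800 (wall)
  → r_2 = 2.3800
beam 3: φ=45°, α=195°
  d=(-0.9659,-0.2588)  start (7,5)  tX=0.1863 tY=3.1296  stride 1/|dx|=1.0353 1/|dy|=3.8637
    cross x-line → (6,5), t=0.1863
    cross x-line → (5,5), t=1.2216
    cross x-line → (4,5), t=2.2569
    cross y-line → (4,4), t=3.1296
    cross x-line → (3,4), t=3.2922
    cross x-line → (2,4), t=4.3275
    cross x-line → (1,4), t=5.3627
    cross x-line → (0,4), t=6.3980 (wall)
  → r_3 = 6.3980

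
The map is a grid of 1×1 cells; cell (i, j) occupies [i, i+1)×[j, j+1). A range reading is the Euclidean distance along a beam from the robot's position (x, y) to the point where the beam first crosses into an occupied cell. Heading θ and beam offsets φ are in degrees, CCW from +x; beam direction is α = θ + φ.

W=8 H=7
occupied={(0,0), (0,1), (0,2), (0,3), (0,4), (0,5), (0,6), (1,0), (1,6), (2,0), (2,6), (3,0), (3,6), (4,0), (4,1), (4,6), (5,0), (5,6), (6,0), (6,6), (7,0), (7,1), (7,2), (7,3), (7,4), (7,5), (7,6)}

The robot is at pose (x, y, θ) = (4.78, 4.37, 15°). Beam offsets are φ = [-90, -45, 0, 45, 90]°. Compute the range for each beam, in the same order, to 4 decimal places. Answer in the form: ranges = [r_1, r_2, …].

ranges = [3.4889, 2.5634, 2.2983, 1.8822, 1.6875]

beam 1: φ=-90°, α=285°
  d=(0.2588,-0.9659)  start (4,4)  tX=0.8500 tY=0.3831  stride 1/|dx|=3.8637 1/|dy|=1.0353
    cross y-line → (4,3), t=0.3831
    cross x-line → (5,3), t=0.8500
    cross y-line → (5,2), t=1.4183
    cross y-line → (5,1), t=2.4536
    cross y-line → (5,0), t=3.4889 (wall)
  → r_1 = 3.4889
beam 2: φ=-45°, α=330°
  d=(0.8660,-0.5000)  start (4,4)  tX=0.2540 tY=0.7400  stride 1/|dx|=1.1547 1/|dy|=2.0000
    cross x-line → (5,4), t=0.2540
    cross y-line → (5,3), t=0.7400
    cross x-line → (6,3), t=1.4087
    cross x-line → (7,3), t=2.5634 (wall)
  → r_2 = 2.5634
beam 3: φ=0°, α=15°
  d=(0.9659,0.2588)  start (4,4)  tX=0.2278 tY=2.4341  stride 1/|dx|=1.0353 1/|dy|=3.8637
    cross x-line → (5,4), t=0.2278
    cross x-line → (6,4), t=1.2630
    cross x-line → (7,4), t=2.2983 (wall)
  → r_3 = 2.2983
beam 4: φ=45°, α=60°
  d=(0.5000,0.8660)  start (4,4)  tX=0.4400 tY=0.7275  stride 1/|dx|=2.0000 1/|dy|=1.1547
    cross x-line → (5,4), t=0.4400
    cross y-line → (5,5), t=0.7275
    cross y-line → (5,6), t=1.8822 (wall)
  → r_4 = 1.8822
beam 5: φ=90°, α=105°
  d=(-0.2588,0.9659)  start (4,4)  tX=3.0137 tY=0.6522  stride 1/|dx|=3.8637 1/|dy|=1.0353
    cross y-line → (4,5), t=0.6522
    cross y-line → (4,6), t=1.6875 (wall)
  → r_5 = 1.6875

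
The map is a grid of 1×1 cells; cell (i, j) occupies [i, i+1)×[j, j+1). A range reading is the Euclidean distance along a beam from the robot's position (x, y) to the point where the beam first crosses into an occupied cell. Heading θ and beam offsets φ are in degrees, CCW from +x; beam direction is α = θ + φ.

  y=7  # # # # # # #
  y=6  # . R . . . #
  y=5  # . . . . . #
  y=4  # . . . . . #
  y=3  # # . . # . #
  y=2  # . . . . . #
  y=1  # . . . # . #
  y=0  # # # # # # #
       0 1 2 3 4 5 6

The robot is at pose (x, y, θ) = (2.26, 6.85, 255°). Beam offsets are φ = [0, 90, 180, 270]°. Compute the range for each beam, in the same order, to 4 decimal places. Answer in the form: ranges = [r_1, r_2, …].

ranges = [2.9505, 3.8719, 0.1553, 0.5796]

beam 1: φ=0°, α=255°
  direction (-0.2588, -0.9659); cell (2,6); t to first gridline: x 1.0046, y 0.8800 (then +3.8637 / +1.0353)
    (2,5) via y @ 0.8800
    (1,5) via x @ 1.0046
    (1,4) via y @ 1.9153
    (1,3) via y @ 2.9505  # hit
  → r_1 = 2.9505
beam 2: φ=90°, α=345°
  direction (0.9659, -0.2588); cell (2,6); t to first gridline: x 0.7661, y 3.2841 (then +1.0353 / +3.8637)
    (3,6) via x @ 0.7661
    (4,6) via x @ 1.8014
    (5,6) via x @ 2.8367
    (5,5) via y @ 3.2841
    (6,5) via x @ 3.8719  # hit
  → r_2 = 3.8719
beam 3: φ=180°, α=75°
  direction (0.2588, 0.9659); cell (2,6); t to first gridline: x 2.8591, y 0.1553 (then +3.8637 / +1.0353)
    (2,7) via y @ 0.1553  # hit
  → r_3 = 0.1553
beam 4: φ=270°, α=165°
  direction (-0.9659, 0.2588); cell (2,6); t to first gridline: x 0.2692, y 0.5796 (then +1.0353 / +3.8637)
    (1,6) via x @ 0.2692
    (1,7) via y @ 0.5796  # hit
  → r_4 = 0.5796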